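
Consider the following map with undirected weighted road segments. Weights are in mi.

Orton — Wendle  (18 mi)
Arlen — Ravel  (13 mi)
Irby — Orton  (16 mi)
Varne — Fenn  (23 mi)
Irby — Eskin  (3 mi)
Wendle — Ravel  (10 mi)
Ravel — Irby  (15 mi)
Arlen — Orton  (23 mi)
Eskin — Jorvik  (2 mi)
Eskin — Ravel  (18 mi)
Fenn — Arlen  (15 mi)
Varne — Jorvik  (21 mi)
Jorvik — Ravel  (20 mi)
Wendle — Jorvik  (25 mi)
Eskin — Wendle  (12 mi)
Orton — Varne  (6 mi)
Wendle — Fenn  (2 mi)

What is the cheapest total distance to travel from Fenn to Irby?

17 mi

Running Dijkstra from Fenn:
Fenn: 0
Wendle: 2  (via Fenn)
Ravel: 12  (via Wendle)
Eskin: 14  (via Wendle)
Arlen: 15  (via Fenn)
Jorvik: 16  (via Eskin)
Irby: 17  (via Eskin)
Shortest route: Fenn → Wendle → Eskin → Irby = 17 mi.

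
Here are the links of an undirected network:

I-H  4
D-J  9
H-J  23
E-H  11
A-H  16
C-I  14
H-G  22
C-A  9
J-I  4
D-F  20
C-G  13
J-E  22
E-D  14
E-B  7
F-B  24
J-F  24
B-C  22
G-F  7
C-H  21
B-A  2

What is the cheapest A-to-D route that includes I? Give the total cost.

Best A to I: A–H–I costing 20
Shortest I→D: I–J–D = 13
Total via I: 20 + 13 = 33.

33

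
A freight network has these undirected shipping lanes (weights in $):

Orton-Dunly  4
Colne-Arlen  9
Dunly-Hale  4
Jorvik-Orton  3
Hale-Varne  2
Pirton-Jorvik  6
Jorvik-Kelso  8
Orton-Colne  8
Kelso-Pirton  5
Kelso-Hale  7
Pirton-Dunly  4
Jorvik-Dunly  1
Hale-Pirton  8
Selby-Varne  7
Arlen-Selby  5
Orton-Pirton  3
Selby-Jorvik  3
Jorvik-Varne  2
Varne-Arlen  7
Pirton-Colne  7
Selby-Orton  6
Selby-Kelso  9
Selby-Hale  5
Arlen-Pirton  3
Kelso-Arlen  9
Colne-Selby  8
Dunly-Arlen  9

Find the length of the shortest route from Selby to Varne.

Running Dijkstra from Selby:
Selby: 0
Jorvik: 3  (via Selby)
Dunly: 4  (via Jorvik)
Hale: 5  (via Selby)
Varne: 5  (via Jorvik)
Shortest route: Selby → Jorvik → Varne = $5.

$5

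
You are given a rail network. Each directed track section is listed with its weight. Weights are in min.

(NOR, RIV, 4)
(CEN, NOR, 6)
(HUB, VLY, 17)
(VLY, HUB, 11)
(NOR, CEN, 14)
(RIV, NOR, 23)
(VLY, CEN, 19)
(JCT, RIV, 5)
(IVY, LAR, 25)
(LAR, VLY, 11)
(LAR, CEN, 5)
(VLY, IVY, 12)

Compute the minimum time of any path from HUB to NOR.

42 min

Shortest distances from HUB:
HUB: 0
VLY: 17  (via HUB)
IVY: 29  (via VLY)
CEN: 36  (via VLY)
NOR: 42  (via CEN)
Shortest route: HUB → VLY → CEN → NOR = 42 min.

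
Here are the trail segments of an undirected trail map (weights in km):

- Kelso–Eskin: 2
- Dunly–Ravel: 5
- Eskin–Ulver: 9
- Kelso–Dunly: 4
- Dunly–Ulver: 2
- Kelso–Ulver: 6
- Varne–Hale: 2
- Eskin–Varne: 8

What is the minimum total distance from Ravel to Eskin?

11 km

Enumerating some paths:
Ravel–Dunly–Kelso–Eskin: 5+4+2 = 11
Ravel–Dunly–Ulver–Eskin: 5+2+9 = 16
Ravel–Dunly–Ulver–Kelso–Eskin: 5+2+6+2 = 15
Cheapest is Ravel–Dunly–Kelso–Eskin at 11 km.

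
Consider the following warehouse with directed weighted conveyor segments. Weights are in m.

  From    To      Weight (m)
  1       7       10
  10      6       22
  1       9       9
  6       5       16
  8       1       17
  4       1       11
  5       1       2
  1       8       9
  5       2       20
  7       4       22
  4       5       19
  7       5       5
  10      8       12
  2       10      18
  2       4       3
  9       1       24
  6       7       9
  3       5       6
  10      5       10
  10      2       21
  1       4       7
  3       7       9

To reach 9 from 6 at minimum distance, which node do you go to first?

7

Enumerating some paths:
6 → 7 → 4 → 1 → 9: 9+22+11+9 = 51
6 → 5 → 1 → 9: 16+2+9 = 27
6 → 7 → 5 → 1 → 9: 9+5+2+9 = 25
Cheapest is 6 → 7 → 5 → 1 → 9 at 25 m.
So from 6 the first move is to 7.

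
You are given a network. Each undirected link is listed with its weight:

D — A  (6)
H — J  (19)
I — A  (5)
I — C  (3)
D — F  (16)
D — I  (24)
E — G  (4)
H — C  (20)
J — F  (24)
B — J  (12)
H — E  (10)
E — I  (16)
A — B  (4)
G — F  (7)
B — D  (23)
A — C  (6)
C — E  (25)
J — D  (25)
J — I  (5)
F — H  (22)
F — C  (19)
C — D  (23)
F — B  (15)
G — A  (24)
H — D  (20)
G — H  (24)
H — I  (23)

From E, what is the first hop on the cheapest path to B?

Candidate routes:
E–I–A–B: 16+5+4 = 25
E–G–F–B: 4+7+15 = 26
Cheapest is E–I–A–B at 25.
So from E the first move is to I.

I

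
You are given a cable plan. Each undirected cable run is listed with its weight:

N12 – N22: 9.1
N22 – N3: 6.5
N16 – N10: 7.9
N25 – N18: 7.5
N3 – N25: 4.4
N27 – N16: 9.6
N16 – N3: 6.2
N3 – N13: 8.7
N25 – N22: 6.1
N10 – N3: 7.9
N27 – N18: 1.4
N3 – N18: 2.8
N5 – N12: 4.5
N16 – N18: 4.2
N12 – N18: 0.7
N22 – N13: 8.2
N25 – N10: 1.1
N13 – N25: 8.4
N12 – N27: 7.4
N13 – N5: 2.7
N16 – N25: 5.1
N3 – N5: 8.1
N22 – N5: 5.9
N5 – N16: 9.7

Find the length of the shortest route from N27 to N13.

Settle nodes by increasing distance from N27:
N27: 0
N18: 1.4  (via N27)
N12: 2.1  (via N18)
N3: 4.2  (via N18)
N16: 5.6  (via N18)
N5: 6.6  (via N12)
N25: 8.6  (via N3)
N13: 9.3  (via N5)
Shortest route: N27–N18–N12–N5–N13 = 9.3.

9.3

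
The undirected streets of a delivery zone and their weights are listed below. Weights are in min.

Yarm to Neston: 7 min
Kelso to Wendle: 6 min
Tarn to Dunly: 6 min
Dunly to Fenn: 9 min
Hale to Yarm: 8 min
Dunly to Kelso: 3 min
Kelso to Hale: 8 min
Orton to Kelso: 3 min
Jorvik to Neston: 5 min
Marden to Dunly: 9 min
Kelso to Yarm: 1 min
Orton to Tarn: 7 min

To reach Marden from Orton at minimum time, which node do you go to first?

Kelso

Candidate routes:
Orton–Kelso–Dunly–Marden: 3+3+9 = 15
Orton–Tarn–Dunly–Marden: 7+6+9 = 22
The minimum is 15 min via Orton–Kelso–Dunly–Marden.
So from Orton the first move is to Kelso.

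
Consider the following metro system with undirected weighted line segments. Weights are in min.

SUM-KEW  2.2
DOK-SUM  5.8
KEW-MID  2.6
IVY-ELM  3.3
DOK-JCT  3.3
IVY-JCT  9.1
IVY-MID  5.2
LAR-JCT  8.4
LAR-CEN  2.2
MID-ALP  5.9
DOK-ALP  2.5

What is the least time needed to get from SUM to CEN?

Enumerating some paths:
SUM → DOK → JCT → LAR → CEN: 5.8+3.3+8.4+2.2 = 19.7
SUM → KEW → MID → ALP → DOK → JCT → LAR → CEN: 2.2+2.6+5.9+2.5+3.3+8.4+2.2 = 27.1
SUM → DOK → ALP → MID → IVY → JCT → LAR → CEN: 5.8+2.5+5.9+5.2+9.1+8.4+2.2 = 39.1
SUM → KEW → MID → IVY → JCT → LAR → CEN: 2.2+2.6+5.2+9.1+8.4+2.2 = 29.7
The minimum is 19.7 min via SUM → DOK → JCT → LAR → CEN.

19.7 min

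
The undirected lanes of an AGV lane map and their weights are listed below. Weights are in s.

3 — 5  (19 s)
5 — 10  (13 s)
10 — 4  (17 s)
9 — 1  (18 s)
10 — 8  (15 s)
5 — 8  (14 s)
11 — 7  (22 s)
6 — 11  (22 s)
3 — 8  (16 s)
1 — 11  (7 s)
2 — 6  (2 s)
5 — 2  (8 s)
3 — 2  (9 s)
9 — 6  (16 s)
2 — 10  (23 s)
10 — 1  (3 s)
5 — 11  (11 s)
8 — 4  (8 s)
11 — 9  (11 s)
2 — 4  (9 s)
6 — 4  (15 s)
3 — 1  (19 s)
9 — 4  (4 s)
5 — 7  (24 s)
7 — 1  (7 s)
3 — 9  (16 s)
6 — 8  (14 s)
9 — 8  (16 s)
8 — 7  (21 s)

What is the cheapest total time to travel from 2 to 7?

Enumerating some paths:
2–5–7: 8+24 = 32
2–5–11–1–7: 8+11+7+7 = 33
2–5–10–1–7: 8+13+3+7 = 31
The minimum is 31 s via 2–5–10–1–7.

31 s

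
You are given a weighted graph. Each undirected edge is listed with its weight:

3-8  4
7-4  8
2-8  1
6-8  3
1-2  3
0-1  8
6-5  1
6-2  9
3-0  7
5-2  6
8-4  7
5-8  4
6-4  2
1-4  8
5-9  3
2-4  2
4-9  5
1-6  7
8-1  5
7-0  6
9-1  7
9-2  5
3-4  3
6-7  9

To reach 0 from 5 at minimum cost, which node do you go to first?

6

Candidate routes:
5 - 6 - 4 - 3 - 0: 1+2+3+7 = 13
5 - 8 - 3 - 0: 4+4+7 = 15
5 - 6 - 8 - 3 - 0: 1+3+4+7 = 15
The minimum is 13 via 5 - 6 - 4 - 3 - 0.
So from 5 the first move is to 6.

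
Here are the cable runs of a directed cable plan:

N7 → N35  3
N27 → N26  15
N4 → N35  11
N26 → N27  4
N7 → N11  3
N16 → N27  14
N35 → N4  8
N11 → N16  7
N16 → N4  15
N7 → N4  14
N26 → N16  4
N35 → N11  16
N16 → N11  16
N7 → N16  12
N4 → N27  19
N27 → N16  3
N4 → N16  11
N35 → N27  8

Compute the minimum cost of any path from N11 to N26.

36

Enumerating some paths:
N11–N16–N4–N27–N26: 7+15+19+15 = 56
N11–N16–N4–N35–N27–N26: 7+15+11+8+15 = 56
N11–N16–N27–N26: 7+14+15 = 36
Cheapest is N11–N16–N27–N26 at 36.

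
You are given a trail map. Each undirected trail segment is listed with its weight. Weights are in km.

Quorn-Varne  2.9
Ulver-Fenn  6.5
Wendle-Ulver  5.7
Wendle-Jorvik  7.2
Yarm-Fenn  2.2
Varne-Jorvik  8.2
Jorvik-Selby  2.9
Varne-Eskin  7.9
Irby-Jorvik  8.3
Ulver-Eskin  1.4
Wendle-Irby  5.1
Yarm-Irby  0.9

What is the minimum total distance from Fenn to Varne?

15.8 km

Running Dijkstra from Fenn:
Fenn: 0
Yarm: 2.2  (via Fenn)
Irby: 3.1  (via Yarm)
Ulver: 6.5  (via Fenn)
Eskin: 7.9  (via Ulver)
Wendle: 8.2  (via Irby)
Jorvik: 11.4  (via Irby)
Selby: 14.3  (via Jorvik)
Varne: 15.8  (via Eskin)
Shortest route: Fenn–Ulver–Eskin–Varne = 15.8 km.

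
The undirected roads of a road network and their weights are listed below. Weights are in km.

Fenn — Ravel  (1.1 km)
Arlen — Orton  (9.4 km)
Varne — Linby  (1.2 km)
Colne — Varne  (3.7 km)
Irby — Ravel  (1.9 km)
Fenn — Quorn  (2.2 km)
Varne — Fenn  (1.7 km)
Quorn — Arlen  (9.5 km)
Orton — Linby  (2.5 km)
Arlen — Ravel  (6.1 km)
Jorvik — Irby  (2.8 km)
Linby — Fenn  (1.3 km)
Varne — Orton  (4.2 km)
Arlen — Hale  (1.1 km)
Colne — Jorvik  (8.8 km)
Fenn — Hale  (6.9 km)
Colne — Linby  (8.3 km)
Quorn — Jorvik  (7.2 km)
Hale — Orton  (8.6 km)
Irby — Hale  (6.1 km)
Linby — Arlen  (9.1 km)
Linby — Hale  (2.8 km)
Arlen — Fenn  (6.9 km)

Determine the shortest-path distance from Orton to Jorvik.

Compare a few routes:
Orton - Varne - Fenn - Ravel - Irby - Jorvik: 4.2+1.7+1.1+1.9+2.8 = 11.7
Orton - Linby - Fenn - Ravel - Irby - Jorvik: 2.5+1.3+1.1+1.9+2.8 = 9.6
Orton - Linby - Varne - Fenn - Ravel - Irby - Jorvik: 2.5+1.2+1.7+1.1+1.9+2.8 = 11.2
The minimum is 9.6 km via Orton - Linby - Fenn - Ravel - Irby - Jorvik.

9.6 km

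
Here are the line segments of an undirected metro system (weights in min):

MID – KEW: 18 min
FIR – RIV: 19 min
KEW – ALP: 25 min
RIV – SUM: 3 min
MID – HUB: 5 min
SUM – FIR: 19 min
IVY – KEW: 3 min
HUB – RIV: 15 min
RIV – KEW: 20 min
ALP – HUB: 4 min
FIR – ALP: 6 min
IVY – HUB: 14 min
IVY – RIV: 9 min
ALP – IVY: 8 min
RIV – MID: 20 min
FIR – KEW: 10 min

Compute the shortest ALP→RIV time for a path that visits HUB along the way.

19 min

Best ALP to HUB: ALP–HUB costing 4
Shortest HUB→RIV: HUB–RIV = 15
Total via HUB: 4 + 15 = 19 min.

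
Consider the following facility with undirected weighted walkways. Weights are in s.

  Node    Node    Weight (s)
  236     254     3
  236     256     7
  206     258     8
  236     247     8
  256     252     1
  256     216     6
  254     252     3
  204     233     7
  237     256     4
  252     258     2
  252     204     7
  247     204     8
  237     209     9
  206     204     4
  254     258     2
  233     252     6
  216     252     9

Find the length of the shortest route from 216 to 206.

Enumerating some paths:
216 - 252 - 258 - 206: 9+2+8 = 19
216 - 256 - 252 - 204 - 206: 6+1+7+4 = 18
216 - 252 - 204 - 206: 9+7+4 = 20
216 - 256 - 252 - 258 - 206: 6+1+2+8 = 17
The minimum is 17 s via 216 - 256 - 252 - 258 - 206.

17 s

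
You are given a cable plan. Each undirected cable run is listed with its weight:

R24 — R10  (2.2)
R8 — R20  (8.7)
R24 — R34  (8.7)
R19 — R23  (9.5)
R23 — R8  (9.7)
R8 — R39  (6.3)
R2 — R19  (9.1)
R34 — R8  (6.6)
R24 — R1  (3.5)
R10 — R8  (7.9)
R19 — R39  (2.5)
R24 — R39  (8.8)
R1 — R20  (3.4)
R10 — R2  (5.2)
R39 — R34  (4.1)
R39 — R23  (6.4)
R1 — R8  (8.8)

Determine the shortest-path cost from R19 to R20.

Shortest distances from R19:
R19: 0
R39: 2.5  (via R19)
R34: 6.6  (via R39)
R8: 8.8  (via R39)
R23: 8.9  (via R39)
R2: 9.1  (via R19)
R24: 11.3  (via R39)
R10: 13.5  (via R24)
R1: 14.8  (via R24)
R20: 17.5  (via R8)
Shortest route: R19–R39–R8–R20 = 17.5.

17.5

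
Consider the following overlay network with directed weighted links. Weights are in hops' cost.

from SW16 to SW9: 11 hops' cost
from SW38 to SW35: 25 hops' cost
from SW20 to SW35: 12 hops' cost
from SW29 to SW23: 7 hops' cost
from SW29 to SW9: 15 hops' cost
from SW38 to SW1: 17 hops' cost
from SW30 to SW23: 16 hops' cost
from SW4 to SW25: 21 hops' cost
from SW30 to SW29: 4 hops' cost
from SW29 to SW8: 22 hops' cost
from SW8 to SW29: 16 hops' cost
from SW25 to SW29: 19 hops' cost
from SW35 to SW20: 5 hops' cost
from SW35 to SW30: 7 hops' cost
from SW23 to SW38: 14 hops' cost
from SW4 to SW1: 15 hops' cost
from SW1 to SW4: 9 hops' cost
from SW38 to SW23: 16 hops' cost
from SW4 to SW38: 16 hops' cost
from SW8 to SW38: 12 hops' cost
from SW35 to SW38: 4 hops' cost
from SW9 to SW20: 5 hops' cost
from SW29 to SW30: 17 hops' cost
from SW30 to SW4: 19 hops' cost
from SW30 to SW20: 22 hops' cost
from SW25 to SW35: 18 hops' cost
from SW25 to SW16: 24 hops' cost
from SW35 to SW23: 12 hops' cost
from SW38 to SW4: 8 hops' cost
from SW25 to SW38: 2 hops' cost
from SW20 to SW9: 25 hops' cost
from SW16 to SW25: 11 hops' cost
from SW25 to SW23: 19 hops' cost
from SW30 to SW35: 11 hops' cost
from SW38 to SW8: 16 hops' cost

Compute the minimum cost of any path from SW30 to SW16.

Shortest distances from SW30:
SW30: 0
SW29: 4  (via SW30)
SW23: 11  (via SW29)
SW35: 11  (via SW30)
SW38: 15  (via SW35)
SW20: 16  (via SW35)
SW9: 19  (via SW29)
SW4: 19  (via SW30)
SW8: 26  (via SW29)
SW1: 32  (via SW38)
SW25: 40  (via SW4)
SW16: 64  (via SW25)
Shortest route: SW30 → SW4 → SW25 → SW16 = 64 hops' cost.

64 hops' cost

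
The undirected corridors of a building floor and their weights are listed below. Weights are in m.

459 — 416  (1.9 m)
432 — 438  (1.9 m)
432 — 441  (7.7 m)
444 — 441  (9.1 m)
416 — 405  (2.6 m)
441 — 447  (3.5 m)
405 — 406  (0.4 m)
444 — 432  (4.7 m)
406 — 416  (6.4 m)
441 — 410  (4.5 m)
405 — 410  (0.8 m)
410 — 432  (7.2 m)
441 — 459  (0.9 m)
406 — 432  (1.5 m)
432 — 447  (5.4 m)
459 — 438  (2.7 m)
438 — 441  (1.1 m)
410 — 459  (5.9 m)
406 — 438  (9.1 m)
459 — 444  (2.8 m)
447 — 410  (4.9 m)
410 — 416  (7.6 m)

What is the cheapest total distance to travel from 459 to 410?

Compare a few routes:
459 → 416 → 405 → 410: 1.9+2.6+0.8 = 5.3
459 → 441 → 410: 0.9+4.5 = 5.4
The minimum is 5.3 m via 459 → 416 → 405 → 410.

5.3 m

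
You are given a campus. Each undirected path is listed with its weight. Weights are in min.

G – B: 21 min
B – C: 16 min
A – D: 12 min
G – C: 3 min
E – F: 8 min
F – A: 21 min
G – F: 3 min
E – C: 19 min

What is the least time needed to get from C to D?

39 min

Compare a few routes:
C - B - G - F - A - D: 16+21+3+21+12 = 73
C - E - F - A - D: 19+8+21+12 = 60
C - G - F - A - D: 3+3+21+12 = 39
Cheapest is C - G - F - A - D at 39 min.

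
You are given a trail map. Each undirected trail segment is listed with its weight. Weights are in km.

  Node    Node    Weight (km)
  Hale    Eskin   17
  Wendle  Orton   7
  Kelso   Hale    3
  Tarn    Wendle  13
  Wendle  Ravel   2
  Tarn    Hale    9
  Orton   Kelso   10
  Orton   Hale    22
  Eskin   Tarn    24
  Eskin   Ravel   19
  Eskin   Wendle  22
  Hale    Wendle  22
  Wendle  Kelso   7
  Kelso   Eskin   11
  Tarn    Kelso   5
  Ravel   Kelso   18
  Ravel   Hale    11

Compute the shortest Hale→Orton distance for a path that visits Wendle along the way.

Shortest Hale→Wendle: Hale–Kelso–Wendle = 10
Shortest Wendle→Orton: Wendle–Orton = 7
Total via Wendle: 10 + 7 = 17 km.

17 km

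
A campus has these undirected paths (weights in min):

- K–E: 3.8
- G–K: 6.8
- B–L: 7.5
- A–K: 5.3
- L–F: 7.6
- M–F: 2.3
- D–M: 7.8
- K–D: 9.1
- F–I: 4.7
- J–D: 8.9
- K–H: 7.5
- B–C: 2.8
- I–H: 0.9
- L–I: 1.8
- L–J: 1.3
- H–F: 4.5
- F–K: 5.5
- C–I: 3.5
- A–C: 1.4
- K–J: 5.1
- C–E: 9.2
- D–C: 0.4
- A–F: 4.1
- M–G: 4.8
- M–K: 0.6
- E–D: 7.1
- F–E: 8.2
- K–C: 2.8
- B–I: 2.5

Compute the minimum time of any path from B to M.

Shortest distances from B:
B: 0
I: 2.5  (via B)
C: 2.8  (via B)
D: 3.2  (via C)
H: 3.4  (via I)
A: 4.2  (via C)
L: 4.3  (via I)
J: 5.6  (via L)
K: 5.6  (via C)
M: 6.2  (via K)
Shortest route: B → C → K → M = 6.2 min.

6.2 min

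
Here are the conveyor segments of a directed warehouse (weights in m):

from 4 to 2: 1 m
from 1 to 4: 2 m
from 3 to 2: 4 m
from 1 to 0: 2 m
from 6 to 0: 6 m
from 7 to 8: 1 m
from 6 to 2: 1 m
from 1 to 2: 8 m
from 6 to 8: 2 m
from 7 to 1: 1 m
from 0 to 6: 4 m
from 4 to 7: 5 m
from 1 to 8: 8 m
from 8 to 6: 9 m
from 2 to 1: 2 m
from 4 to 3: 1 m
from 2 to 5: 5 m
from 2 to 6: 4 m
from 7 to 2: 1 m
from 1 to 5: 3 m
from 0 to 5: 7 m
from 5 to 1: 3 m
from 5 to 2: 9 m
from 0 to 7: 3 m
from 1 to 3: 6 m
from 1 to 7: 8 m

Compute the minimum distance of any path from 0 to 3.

7 m

Settle nodes by increasing distance from 0:
0: 0
7: 3  (via 0)
1: 4  (via 7)
2: 4  (via 7)
6: 4  (via 0)
8: 4  (via 7)
4: 6  (via 1)
3: 7  (via 4)
Shortest route: 0–7–1–4–3 = 7 m.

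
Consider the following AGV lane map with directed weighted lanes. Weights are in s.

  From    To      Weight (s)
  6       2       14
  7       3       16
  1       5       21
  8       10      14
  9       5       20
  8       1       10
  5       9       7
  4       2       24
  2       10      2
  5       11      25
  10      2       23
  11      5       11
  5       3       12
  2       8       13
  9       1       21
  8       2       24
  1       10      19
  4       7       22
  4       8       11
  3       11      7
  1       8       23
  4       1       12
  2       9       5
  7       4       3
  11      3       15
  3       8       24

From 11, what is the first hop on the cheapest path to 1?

Compare a few routes:
11–3–8–1: 15+24+10 = 49
11–5–3–8–1: 11+12+24+10 = 57
11–5–9–1: 11+7+21 = 39
Cheapest is 11–5–9–1 at 39 s.
So from 11 the first move is to 5.

5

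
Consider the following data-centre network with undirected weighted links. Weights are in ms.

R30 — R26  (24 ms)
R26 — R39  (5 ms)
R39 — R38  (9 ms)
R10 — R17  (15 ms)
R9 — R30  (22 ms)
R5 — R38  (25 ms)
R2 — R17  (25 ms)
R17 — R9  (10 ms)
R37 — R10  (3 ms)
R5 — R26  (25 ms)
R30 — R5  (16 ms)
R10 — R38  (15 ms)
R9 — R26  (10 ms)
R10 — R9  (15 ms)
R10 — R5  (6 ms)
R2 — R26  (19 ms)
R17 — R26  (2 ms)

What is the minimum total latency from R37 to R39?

Enumerating some paths:
R37–R10–R17–R26–R39: 3+15+2+5 = 25
R37–R10–R38–R39: 3+15+9 = 27
The minimum is 25 ms via R37–R10–R17–R26–R39.

25 ms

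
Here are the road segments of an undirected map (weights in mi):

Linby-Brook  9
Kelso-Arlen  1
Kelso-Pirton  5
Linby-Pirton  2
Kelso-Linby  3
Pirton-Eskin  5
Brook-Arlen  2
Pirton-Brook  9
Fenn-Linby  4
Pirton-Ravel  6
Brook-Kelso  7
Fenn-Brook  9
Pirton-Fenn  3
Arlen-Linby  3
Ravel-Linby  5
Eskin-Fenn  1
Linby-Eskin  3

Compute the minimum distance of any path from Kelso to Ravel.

8 mi

Running Dijkstra from Kelso:
Kelso: 0
Arlen: 1  (via Kelso)
Brook: 3  (via Arlen)
Linby: 3  (via Kelso)
Pirton: 5  (via Kelso)
Eskin: 6  (via Linby)
Fenn: 7  (via Linby)
Ravel: 8  (via Linby)
Shortest route: Kelso → Linby → Ravel = 8 mi.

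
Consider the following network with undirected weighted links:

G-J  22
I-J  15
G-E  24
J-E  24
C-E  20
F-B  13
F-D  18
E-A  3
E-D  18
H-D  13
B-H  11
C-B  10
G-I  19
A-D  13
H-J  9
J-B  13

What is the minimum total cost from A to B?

Settle nodes by increasing distance from A:
A: 0
E: 3  (via A)
D: 13  (via A)
C: 23  (via E)
H: 26  (via D)
G: 27  (via E)
J: 27  (via E)
F: 31  (via D)
B: 33  (via C)
Shortest route: A–E–C–B = 33.

33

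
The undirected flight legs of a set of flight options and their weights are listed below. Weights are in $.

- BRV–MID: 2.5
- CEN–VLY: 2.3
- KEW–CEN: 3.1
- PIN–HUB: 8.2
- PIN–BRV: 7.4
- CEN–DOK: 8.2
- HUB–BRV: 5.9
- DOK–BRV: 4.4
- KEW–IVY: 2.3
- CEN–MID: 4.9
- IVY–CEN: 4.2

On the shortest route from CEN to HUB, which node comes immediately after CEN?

MID

Compare a few routes:
CEN - DOK - BRV - HUB: 8.2+4.4+5.9 = 18.5
CEN - MID - BRV - HUB: 4.9+2.5+5.9 = 13.3
CEN - DOK - BRV - PIN - HUB: 8.2+4.4+7.4+8.2 = 28.2
CEN - MID - BRV - PIN - HUB: 4.9+2.5+7.4+8.2 = 23
The minimum is $13.3 via CEN - MID - BRV - HUB.
So from CEN the first move is to MID.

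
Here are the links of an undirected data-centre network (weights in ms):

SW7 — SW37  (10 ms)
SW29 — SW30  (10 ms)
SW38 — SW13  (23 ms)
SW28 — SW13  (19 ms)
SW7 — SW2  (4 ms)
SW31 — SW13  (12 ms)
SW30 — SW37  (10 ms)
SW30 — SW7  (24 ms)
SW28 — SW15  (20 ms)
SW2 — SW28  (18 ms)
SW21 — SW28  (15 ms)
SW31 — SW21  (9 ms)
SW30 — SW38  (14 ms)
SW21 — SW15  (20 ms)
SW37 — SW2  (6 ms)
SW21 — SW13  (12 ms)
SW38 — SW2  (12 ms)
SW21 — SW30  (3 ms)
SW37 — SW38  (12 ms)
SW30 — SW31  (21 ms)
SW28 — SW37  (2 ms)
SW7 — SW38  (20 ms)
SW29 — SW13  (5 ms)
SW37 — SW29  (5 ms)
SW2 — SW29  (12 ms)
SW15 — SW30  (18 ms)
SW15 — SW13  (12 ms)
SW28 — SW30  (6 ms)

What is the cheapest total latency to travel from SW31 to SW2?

Enumerating some paths:
SW31 → SW21 → SW30 → SW37 → SW2: 9+3+10+6 = 28
SW31 → SW21 → SW30 → SW28 → SW37 → SW2: 9+3+6+2+6 = 26
The minimum is 26 ms via SW31 → SW21 → SW30 → SW28 → SW37 → SW2.

26 ms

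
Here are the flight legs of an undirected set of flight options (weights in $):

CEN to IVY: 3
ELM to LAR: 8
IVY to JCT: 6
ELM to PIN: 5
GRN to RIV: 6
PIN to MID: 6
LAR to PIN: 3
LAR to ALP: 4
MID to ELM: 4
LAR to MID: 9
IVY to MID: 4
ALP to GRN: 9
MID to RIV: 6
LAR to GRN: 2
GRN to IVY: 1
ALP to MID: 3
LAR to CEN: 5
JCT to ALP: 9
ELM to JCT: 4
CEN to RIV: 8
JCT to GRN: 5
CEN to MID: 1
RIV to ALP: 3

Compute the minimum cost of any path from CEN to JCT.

$9

Running Dijkstra from CEN:
CEN: 0
MID: 1  (via CEN)
IVY: 3  (via CEN)
GRN: 4  (via IVY)
ALP: 4  (via MID)
LAR: 5  (via CEN)
ELM: 5  (via MID)
RIV: 7  (via MID)
PIN: 7  (via MID)
JCT: 9  (via IVY)
Shortest route: CEN → IVY → JCT = $9.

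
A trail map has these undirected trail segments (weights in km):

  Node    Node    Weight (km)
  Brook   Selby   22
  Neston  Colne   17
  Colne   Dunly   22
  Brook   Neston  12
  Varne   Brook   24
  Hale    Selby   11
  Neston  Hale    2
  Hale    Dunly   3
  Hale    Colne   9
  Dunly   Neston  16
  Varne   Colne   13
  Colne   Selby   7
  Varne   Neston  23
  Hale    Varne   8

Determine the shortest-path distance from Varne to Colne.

Enumerating some paths:
Varne–Colne: 13 = 13
Varne–Hale–Selby–Colne: 8+11+7 = 26
Varne–Hale–Neston–Colne: 8+2+17 = 27
Varne–Hale–Colne: 8+9 = 17
Cheapest is Varne–Colne at 13 km.

13 km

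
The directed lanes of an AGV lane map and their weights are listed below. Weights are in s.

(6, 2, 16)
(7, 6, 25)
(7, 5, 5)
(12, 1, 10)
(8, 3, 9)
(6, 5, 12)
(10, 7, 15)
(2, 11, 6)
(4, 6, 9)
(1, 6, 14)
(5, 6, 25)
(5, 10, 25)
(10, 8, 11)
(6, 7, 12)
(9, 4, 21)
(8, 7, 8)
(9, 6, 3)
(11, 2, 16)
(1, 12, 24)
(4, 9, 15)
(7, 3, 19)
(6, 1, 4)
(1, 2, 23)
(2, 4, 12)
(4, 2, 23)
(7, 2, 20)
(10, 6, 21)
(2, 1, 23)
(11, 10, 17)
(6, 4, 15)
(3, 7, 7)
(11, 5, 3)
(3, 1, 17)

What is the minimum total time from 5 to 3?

Shortest distances from 5:
5: 0
6: 25  (via 5)
10: 25  (via 5)
1: 29  (via 6)
8: 36  (via 10)
7: 37  (via 6)
4: 40  (via 6)
2: 41  (via 6)
3: 45  (via 8)
Shortest route: 5 → 10 → 8 → 3 = 45 s.

45 s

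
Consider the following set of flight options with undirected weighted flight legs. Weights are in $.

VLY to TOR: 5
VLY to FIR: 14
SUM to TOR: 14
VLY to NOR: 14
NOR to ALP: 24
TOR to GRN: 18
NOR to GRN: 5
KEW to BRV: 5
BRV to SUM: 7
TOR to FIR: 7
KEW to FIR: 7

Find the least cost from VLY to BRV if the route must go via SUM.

Best VLY to SUM: VLY → TOR → SUM costing 19
Best SUM to BRV: SUM → BRV costing 7
Total via SUM: 19 + 7 = $26.

$26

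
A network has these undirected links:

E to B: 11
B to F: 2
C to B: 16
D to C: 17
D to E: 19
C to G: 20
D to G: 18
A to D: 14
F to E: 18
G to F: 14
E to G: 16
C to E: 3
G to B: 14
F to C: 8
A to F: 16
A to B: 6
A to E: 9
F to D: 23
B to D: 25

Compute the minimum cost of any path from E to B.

Shortest distances from E:
E: 0
C: 3  (via E)
A: 9  (via E)
B: 11  (via E)
Shortest route: E–B = 11.

11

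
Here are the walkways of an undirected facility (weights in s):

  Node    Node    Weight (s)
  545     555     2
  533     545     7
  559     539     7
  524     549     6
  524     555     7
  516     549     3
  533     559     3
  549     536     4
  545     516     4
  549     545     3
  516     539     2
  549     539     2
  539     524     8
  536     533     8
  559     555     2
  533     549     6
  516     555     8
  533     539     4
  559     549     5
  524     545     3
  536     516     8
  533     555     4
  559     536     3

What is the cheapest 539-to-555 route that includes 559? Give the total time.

9 s

Shortest 539→559: 539–559 = 7
Best 559 to 555: 559–555 costing 2
Total via 559: 7 + 2 = 9 s.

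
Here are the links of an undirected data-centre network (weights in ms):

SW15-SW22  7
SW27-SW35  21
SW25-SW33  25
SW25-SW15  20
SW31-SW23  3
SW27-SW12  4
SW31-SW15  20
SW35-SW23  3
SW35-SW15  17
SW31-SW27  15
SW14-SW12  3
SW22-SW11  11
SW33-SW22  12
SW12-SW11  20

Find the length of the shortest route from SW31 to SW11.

Settle nodes by increasing distance from SW31:
SW31: 0
SW23: 3  (via SW31)
SW35: 6  (via SW23)
SW27: 15  (via SW31)
SW12: 19  (via SW27)
SW15: 20  (via SW31)
SW14: 22  (via SW12)
SW22: 27  (via SW15)
SW11: 38  (via SW22)
Shortest route: SW31 → SW15 → SW22 → SW11 = 38 ms.

38 ms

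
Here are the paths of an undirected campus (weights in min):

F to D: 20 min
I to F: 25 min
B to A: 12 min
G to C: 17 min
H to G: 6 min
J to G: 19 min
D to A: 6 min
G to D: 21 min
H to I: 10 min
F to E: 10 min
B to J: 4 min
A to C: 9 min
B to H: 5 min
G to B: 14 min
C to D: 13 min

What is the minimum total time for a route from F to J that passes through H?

44 min

Shortest F→H: F–I–H = 35
Shortest H→J: H–B–J = 9
Total via H: 35 + 9 = 44 min.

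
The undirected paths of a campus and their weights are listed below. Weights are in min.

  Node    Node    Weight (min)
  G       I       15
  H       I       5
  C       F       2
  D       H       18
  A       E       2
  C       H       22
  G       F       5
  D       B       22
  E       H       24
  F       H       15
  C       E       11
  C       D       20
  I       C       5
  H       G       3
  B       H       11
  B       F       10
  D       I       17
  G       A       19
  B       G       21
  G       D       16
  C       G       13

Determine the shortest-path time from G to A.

Candidate routes:
G → H → I → C → E → A: 3+5+5+11+2 = 26
G → A: 19 = 19
G → F → C → E → A: 5+2+11+2 = 20
G → C → E → A: 13+11+2 = 26
The minimum is 19 min via G → A.

19 min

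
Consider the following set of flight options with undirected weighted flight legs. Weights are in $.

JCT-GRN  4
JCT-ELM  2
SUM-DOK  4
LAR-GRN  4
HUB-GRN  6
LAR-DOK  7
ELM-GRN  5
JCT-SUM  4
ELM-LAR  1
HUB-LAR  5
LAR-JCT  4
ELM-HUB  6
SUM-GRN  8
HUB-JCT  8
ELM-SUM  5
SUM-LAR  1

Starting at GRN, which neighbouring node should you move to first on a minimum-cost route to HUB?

HUB

Enumerating some paths:
GRN → ELM → LAR → HUB: 5+1+5 = 11
GRN → LAR → HUB: 4+5 = 9
GRN → HUB: 6 = 6
Cheapest is GRN → HUB at $6.
So from GRN the first move is to HUB.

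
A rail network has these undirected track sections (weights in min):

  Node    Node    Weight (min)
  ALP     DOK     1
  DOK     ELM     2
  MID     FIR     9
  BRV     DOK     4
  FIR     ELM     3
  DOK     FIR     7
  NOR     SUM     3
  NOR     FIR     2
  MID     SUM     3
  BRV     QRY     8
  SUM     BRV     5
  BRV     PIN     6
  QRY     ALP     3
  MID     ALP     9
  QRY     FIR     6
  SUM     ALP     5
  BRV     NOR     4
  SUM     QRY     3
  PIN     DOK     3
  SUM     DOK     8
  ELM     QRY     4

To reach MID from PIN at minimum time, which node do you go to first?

Compare a few routes:
PIN - BRV - SUM - MID: 6+5+3 = 14
PIN - DOK - ALP - SUM - MID: 3+1+5+3 = 12
PIN - DOK - ALP - MID: 3+1+9 = 13
PIN - DOK - ALP - QRY - SUM - MID: 3+1+3+3+3 = 13
The minimum is 12 min via PIN - DOK - ALP - SUM - MID.
So from PIN the first move is to DOK.

DOK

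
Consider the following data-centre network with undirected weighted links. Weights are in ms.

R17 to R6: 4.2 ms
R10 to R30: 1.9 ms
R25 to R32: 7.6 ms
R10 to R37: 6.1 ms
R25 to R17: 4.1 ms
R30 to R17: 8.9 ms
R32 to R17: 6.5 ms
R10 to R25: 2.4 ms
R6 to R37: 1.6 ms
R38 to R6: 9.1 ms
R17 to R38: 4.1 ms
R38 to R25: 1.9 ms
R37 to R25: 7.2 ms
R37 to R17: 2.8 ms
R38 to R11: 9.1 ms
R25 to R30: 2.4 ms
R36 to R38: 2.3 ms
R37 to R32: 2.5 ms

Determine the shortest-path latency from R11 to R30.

Running Dijkstra from R11:
R11: 0
R38: 9.1  (via R11)
R25: 11  (via R38)
R36: 11.4  (via R38)
R17: 13.2  (via R38)
R10: 13.4  (via R25)
R30: 13.4  (via R25)
Shortest route: R11 → R38 → R25 → R30 = 13.4 ms.

13.4 ms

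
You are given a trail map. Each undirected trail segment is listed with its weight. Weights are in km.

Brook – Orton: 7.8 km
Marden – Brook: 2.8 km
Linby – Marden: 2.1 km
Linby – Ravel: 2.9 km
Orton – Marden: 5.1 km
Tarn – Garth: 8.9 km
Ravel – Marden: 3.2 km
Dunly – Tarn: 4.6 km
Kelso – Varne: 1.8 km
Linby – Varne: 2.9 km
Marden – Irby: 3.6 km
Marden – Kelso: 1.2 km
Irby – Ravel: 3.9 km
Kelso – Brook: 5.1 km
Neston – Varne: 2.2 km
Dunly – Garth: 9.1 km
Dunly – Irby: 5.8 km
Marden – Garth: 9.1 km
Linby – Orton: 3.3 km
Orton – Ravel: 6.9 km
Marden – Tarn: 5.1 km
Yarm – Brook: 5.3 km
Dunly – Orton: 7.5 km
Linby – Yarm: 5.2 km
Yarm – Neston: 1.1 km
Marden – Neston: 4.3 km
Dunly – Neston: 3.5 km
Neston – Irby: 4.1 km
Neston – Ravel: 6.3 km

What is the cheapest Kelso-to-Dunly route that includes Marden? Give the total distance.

9 km

Best Kelso to Marden: Kelso–Marden costing 1.2
Shortest Marden→Dunly: Marden–Neston–Dunly = 7.8
Total via Marden: 1.2 + 7.8 = 9 km.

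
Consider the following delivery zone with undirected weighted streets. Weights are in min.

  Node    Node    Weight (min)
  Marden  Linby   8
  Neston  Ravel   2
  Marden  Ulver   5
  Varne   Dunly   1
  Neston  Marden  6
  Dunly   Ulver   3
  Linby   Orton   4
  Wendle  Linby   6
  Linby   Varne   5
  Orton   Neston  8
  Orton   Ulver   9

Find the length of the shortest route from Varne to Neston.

15 min

Shortest distances from Varne:
Varne: 0
Dunly: 1  (via Varne)
Ulver: 4  (via Dunly)
Linby: 5  (via Varne)
Marden: 9  (via Ulver)
Orton: 9  (via Linby)
Wendle: 11  (via Linby)
Neston: 15  (via Marden)
Shortest route: Varne → Dunly → Ulver → Marden → Neston = 15 min.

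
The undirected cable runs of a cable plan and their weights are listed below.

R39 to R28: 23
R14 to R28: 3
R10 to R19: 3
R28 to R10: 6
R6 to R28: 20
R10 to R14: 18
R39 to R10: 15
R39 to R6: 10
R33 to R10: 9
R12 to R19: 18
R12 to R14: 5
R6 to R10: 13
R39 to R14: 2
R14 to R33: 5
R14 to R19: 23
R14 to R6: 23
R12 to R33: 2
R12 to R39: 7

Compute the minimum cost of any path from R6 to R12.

Settle nodes by increasing distance from R6:
R6: 0
R39: 10  (via R6)
R14: 12  (via R39)
R10: 13  (via R6)
R28: 15  (via R14)
R19: 16  (via R10)
R12: 17  (via R39)
Shortest route: R6 → R39 → R12 = 17.

17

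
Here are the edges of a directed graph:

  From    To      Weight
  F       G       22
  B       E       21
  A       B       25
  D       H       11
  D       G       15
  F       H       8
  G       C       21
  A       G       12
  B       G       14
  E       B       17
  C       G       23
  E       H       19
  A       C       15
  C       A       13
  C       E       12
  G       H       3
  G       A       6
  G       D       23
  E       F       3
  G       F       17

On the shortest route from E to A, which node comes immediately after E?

F

Enumerating some paths:
E–F–G–A: 3+22+6 = 31
E–B–G–A: 17+14+6 = 37
The minimum is 31 via E–F–G–A.
So from E the first move is to F.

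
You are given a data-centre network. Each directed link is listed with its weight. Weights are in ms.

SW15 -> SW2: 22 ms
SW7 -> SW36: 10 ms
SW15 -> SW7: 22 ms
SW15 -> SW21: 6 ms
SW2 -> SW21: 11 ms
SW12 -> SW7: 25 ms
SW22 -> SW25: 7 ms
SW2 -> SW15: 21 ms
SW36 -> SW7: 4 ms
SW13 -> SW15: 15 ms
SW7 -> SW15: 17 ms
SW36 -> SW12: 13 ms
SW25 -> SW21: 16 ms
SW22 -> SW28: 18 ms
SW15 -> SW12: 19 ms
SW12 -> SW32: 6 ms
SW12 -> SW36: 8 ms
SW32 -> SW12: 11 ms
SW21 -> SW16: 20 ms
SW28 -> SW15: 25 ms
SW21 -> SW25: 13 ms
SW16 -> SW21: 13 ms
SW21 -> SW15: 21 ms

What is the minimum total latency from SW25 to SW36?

64 ms

Settle nodes by increasing distance from SW25:
SW25: 0
SW21: 16  (via SW25)
SW16: 36  (via SW21)
SW15: 37  (via SW21)
SW12: 56  (via SW15)
SW2: 59  (via SW15)
SW7: 59  (via SW15)
SW32: 62  (via SW12)
SW36: 64  (via SW12)
Shortest route: SW25–SW21–SW15–SW12–SW36 = 64 ms.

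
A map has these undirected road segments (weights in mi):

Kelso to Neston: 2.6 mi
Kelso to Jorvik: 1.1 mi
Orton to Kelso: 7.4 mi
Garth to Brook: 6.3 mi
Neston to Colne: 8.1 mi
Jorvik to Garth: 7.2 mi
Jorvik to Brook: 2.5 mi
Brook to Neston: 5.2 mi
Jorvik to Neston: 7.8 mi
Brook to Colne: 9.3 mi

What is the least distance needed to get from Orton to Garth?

Compare a few routes:
Orton - Kelso - Jorvik - Garth: 7.4+1.1+7.2 = 15.7
Orton - Kelso - Jorvik - Brook - Garth: 7.4+1.1+2.5+6.3 = 17.3
The minimum is 15.7 mi via Orton - Kelso - Jorvik - Garth.

15.7 mi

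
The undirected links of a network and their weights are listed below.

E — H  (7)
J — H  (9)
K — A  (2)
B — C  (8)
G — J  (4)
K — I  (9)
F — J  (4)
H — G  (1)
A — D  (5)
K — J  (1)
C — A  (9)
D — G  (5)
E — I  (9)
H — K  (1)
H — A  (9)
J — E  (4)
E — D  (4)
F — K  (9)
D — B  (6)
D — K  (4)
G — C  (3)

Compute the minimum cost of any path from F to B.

15

Enumerating some paths:
F → J → K → D → B: 4+1+4+6 = 15
F → J → K → A → D → B: 4+1+2+5+6 = 18
Cheapest is F → J → K → D → B at 15.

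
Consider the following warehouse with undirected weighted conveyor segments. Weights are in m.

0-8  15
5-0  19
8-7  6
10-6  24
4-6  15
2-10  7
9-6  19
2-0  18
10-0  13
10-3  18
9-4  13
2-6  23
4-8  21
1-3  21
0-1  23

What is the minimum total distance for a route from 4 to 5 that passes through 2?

Best 4 to 2: 4–6–2 costing 38
Shortest 2→5: 2–0–5 = 37
Total via 2: 38 + 37 = 75 m.

75 m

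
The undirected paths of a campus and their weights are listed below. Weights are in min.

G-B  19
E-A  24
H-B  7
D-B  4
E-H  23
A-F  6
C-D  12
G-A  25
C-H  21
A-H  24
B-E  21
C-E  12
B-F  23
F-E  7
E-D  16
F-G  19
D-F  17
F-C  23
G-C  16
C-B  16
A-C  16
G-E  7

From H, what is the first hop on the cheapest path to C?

C

Enumerating some paths:
H–B–C: 7+16 = 23
H–B–D–C: 7+4+12 = 23
H–C: 21 = 21
The minimum is 21 min via H–C.
So from H the first move is to C.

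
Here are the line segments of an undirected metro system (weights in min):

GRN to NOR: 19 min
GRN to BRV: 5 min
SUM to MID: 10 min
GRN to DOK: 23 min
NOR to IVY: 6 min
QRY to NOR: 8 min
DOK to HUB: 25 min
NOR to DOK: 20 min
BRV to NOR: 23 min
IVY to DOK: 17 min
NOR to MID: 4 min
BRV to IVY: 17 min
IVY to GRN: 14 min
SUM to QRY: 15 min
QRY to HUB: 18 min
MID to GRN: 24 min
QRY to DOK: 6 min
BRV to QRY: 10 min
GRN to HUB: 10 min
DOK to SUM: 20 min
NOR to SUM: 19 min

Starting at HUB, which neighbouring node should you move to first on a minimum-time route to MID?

Compare a few routes:
HUB–QRY–NOR–MID: 18+8+4 = 30
HUB–GRN–NOR–MID: 10+19+4 = 33
Cheapest is HUB–QRY–NOR–MID at 30 min.
So from HUB the first move is to QRY.

QRY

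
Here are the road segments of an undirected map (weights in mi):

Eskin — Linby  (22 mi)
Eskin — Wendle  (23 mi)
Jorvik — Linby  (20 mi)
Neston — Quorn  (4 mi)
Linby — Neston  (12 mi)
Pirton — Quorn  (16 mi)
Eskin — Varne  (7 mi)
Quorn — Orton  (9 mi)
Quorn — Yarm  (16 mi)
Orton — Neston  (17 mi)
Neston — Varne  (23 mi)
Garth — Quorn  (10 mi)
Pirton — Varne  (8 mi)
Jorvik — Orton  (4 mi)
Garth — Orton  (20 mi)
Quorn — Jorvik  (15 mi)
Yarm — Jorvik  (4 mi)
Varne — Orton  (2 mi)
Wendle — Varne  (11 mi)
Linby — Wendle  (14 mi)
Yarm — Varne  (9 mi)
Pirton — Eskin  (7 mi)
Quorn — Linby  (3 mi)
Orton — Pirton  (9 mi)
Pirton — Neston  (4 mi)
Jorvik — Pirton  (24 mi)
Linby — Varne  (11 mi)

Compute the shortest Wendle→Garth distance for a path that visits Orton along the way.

32 mi

Shortest Wendle→Orton: Wendle–Varne–Orton = 13
Shortest Orton→Garth: Orton–Quorn–Garth = 19
Total via Orton: 13 + 19 = 32 mi.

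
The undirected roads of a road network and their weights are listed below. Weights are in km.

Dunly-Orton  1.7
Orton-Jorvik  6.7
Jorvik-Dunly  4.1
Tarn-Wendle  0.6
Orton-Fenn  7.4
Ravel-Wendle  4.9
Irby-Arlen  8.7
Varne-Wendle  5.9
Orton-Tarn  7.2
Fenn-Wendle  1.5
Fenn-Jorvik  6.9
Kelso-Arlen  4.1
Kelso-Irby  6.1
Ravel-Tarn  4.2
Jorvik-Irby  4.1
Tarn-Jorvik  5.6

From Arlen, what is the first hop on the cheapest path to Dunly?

Irby

Enumerating some paths:
Arlen - Kelso - Irby - Jorvik - Orton - Dunly: 4.1+6.1+4.1+6.7+1.7 = 22.7
Arlen - Kelso - Irby - Jorvik - Dunly: 4.1+6.1+4.1+4.1 = 18.4
Arlen - Irby - Jorvik - Dunly: 8.7+4.1+4.1 = 16.9
Arlen - Irby - Jorvik - Orton - Dunly: 8.7+4.1+6.7+1.7 = 21.2
The minimum is 16.9 km via Arlen - Irby - Jorvik - Dunly.
So from Arlen the first move is to Irby.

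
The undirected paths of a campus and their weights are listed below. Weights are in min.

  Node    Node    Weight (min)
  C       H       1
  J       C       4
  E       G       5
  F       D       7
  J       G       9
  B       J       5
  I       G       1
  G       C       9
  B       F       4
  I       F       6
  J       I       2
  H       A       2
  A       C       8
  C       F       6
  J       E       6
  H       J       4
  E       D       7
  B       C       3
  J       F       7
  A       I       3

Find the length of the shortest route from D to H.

14 min

Settle nodes by increasing distance from D:
D: 0
E: 7  (via D)
F: 7  (via D)
B: 11  (via F)
G: 12  (via E)
C: 13  (via F)
I: 13  (via F)
J: 13  (via E)
H: 14  (via C)
Shortest route: D–F–C–H = 14 min.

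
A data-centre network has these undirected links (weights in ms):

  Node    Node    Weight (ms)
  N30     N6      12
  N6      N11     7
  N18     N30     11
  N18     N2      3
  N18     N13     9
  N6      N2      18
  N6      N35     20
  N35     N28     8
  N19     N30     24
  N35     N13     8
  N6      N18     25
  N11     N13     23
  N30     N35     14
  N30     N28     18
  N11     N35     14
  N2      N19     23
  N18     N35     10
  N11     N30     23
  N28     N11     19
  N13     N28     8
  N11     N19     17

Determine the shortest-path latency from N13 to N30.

20 ms

Shortest distances from N13:
N13: 0
N35: 8  (via N13)
N28: 8  (via N13)
N18: 9  (via N13)
N2: 12  (via N18)
N30: 20  (via N18)
Shortest route: N13–N18–N30 = 20 ms.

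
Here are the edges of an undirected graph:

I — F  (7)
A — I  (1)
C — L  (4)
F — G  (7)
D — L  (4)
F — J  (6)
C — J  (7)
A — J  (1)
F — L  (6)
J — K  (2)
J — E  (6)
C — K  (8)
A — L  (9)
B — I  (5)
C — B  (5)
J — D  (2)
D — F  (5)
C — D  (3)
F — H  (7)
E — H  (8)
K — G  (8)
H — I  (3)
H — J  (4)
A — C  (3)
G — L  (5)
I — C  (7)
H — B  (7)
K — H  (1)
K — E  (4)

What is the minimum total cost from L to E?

12

Settle nodes by increasing distance from L:
L: 0
C: 4  (via L)
D: 4  (via L)
G: 5  (via L)
F: 6  (via L)
J: 6  (via D)
A: 7  (via C)
I: 8  (via A)
K: 8  (via J)
B: 9  (via C)
H: 9  (via K)
E: 12  (via J)
Shortest route: L–D–J–E = 12.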